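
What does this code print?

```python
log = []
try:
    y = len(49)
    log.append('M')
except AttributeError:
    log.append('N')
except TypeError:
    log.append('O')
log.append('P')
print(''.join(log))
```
OP

TypeError is caught by its specific handler, not AttributeError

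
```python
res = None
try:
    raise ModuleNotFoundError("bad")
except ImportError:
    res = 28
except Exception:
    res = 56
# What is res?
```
28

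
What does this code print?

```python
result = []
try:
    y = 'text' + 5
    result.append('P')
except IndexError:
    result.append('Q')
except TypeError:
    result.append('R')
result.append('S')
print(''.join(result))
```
RS

TypeError is caught by its specific handler, not IndexError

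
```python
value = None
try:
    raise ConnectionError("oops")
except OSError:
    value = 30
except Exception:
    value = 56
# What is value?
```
30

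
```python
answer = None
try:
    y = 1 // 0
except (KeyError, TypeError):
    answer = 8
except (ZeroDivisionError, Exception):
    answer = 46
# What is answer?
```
46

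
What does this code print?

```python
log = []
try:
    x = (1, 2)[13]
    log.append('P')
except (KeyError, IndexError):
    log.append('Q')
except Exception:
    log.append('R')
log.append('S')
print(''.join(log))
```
QS

IndexError matches tuple containing it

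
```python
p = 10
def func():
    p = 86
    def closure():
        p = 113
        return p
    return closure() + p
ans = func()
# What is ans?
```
199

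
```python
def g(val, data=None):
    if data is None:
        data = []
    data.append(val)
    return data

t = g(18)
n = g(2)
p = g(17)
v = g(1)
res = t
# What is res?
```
[18]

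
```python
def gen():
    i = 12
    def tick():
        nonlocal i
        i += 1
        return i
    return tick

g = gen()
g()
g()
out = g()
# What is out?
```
15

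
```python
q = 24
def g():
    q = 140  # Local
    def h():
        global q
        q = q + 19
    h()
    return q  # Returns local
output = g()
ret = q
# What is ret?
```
43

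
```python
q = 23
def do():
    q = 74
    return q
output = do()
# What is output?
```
74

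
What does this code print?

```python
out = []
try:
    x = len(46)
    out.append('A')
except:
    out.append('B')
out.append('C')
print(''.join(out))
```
BC

Exception raised in try, caught by bare except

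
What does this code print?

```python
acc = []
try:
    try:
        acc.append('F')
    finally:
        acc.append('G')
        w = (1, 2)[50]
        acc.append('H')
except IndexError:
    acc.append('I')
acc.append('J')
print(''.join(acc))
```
FGIJ

Exception in inner finally caught by outer except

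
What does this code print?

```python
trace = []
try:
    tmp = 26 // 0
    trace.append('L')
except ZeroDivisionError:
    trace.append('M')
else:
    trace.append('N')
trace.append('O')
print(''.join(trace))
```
MO

else block skipped when exception is caught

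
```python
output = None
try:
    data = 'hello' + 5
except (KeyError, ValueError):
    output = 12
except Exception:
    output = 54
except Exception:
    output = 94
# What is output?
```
54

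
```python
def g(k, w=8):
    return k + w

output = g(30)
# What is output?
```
38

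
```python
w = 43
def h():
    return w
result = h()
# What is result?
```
43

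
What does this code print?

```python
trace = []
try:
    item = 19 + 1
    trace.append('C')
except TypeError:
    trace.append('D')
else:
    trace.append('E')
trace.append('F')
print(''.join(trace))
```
CEF

else block runs when no exception occurs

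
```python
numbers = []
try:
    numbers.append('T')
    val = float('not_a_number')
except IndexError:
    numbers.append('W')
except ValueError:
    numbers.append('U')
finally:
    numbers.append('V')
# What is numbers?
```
['T', 'U', 'V']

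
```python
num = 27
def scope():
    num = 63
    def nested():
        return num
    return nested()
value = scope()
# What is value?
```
63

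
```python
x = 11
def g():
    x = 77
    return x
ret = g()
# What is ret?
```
77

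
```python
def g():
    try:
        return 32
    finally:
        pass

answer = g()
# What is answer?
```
32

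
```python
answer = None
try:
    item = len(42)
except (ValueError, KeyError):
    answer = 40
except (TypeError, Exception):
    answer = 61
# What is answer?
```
61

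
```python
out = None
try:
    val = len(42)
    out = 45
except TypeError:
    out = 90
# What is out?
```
90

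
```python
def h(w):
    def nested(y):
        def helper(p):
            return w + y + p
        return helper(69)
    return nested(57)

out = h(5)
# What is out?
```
131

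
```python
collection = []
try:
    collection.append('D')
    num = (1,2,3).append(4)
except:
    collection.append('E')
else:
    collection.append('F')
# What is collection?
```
['D', 'E']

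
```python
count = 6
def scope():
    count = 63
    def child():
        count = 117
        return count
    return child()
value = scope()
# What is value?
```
117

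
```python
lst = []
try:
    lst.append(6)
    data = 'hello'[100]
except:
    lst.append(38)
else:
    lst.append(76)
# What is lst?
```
[6, 38]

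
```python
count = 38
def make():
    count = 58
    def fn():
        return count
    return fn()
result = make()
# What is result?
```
58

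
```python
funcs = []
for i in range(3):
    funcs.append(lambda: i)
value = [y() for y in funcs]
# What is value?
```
[2, 2, 2]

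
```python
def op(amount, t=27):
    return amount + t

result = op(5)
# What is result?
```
32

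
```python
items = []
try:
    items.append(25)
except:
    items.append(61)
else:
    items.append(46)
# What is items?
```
[25, 46]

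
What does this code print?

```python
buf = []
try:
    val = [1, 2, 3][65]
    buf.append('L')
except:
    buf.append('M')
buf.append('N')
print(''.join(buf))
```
MN

Exception raised in try, caught by bare except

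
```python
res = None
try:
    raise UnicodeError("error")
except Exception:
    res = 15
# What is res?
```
15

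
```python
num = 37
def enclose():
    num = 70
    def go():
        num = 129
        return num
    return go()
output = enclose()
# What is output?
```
129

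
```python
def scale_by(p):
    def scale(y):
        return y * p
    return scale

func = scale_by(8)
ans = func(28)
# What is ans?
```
224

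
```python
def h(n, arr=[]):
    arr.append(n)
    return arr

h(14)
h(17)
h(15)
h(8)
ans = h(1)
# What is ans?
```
[14, 17, 15, 8, 1]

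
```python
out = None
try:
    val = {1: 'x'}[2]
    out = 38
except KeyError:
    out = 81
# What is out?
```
81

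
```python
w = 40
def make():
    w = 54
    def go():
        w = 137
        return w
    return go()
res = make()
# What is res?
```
137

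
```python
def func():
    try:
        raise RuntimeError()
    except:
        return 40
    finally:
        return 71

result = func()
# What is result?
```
71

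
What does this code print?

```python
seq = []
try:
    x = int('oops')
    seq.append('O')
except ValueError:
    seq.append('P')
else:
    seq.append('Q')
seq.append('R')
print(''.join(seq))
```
PR

else block skipped when exception is caught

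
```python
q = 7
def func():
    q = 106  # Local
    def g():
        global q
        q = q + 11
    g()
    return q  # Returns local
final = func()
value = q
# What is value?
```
18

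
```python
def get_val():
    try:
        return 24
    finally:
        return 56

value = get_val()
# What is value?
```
56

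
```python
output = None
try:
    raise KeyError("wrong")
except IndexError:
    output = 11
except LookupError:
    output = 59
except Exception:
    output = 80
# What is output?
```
59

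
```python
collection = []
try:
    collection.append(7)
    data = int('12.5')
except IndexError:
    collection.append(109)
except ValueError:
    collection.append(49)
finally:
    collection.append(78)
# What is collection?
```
[7, 49, 78]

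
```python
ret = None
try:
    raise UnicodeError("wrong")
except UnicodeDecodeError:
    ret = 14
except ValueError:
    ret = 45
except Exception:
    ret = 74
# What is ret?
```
45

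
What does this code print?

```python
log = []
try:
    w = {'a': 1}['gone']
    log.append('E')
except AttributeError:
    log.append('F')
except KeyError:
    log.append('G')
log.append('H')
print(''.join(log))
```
GH

KeyError is caught by its specific handler, not AttributeError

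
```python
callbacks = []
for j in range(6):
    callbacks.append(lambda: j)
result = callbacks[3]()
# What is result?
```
5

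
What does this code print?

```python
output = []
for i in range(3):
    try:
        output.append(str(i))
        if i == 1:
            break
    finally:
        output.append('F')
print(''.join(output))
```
0F1F

finally runs even when breaking out of loop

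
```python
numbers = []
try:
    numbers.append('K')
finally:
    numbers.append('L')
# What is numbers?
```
['K', 'L']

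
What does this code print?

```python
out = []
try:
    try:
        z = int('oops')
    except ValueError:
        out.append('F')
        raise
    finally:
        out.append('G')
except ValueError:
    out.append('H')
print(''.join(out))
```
FGH

finally runs before re-raised exception propagates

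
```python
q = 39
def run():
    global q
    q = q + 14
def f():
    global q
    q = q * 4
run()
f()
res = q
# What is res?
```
212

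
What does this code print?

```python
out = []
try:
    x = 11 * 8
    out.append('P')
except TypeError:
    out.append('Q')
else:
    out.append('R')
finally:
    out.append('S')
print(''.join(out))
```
PRS

else runs before finally when no exception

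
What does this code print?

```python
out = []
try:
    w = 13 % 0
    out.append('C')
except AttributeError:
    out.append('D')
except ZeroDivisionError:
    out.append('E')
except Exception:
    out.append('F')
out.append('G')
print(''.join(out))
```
EG

ZeroDivisionError matches before generic Exception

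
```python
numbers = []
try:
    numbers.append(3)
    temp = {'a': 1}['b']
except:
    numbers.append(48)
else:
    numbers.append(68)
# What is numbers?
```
[3, 48]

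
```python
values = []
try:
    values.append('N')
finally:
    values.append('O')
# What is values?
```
['N', 'O']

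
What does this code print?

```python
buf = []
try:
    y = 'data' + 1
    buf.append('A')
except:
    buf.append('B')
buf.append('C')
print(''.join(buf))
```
BC

Exception raised in try, caught by bare except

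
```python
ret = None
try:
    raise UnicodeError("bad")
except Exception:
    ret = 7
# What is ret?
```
7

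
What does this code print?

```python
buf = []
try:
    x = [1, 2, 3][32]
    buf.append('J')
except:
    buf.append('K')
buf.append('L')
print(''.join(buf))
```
KL

Exception raised in try, caught by bare except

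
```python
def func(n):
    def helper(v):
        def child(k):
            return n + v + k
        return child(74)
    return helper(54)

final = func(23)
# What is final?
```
151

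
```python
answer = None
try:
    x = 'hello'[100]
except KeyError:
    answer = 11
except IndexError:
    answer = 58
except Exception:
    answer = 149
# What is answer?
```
58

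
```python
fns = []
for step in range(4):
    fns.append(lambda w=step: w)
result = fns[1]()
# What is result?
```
1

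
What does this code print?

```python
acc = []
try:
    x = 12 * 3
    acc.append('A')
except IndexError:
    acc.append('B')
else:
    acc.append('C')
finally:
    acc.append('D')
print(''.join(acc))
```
ACD

else runs before finally when no exception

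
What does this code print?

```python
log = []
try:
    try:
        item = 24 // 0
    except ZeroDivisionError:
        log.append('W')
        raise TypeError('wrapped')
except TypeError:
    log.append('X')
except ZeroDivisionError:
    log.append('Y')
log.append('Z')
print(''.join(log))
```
WXZ

TypeError raised and caught, original ZeroDivisionError not re-raised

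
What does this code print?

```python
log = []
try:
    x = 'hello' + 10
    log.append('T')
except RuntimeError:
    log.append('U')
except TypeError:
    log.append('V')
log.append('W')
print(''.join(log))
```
VW

TypeError is caught by its specific handler, not RuntimeError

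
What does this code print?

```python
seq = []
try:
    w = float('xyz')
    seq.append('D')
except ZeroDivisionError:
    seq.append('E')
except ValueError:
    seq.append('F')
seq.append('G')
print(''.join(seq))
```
FG

ValueError is caught by its specific handler, not ZeroDivisionError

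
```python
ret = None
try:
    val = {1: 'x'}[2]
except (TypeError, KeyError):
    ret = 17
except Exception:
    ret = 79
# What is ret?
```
17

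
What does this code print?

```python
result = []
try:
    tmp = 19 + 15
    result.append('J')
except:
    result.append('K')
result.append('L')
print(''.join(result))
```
JL

No exception, try block completes normally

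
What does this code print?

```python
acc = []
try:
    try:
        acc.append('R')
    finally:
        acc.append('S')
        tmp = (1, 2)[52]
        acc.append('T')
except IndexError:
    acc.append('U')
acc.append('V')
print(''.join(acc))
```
RSUV

Exception in inner finally caught by outer except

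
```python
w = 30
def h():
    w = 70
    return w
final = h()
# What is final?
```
70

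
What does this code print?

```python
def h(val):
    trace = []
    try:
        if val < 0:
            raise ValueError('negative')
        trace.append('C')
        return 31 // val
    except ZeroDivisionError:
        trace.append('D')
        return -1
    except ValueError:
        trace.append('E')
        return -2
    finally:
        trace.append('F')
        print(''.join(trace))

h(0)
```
CDF

val=0 causes ZeroDivisionError, caught, finally prints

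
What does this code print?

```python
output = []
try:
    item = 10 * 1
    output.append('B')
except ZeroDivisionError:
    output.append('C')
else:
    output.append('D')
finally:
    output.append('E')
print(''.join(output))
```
BDE

else runs before finally when no exception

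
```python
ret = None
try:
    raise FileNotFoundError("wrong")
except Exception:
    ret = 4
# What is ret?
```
4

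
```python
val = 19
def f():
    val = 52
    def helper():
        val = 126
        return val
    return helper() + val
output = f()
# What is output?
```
178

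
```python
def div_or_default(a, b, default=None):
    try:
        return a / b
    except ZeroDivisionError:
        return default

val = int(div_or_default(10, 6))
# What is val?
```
1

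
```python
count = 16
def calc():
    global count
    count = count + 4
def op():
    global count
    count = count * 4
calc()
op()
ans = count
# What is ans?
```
80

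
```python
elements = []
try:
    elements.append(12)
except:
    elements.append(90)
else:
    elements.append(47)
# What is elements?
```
[12, 47]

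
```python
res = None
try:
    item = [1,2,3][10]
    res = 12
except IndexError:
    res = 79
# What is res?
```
79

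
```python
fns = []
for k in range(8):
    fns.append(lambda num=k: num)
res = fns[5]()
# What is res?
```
5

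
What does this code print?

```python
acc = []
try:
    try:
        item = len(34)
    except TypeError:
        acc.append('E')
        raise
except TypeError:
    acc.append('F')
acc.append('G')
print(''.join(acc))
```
EFG

raise without argument re-raises current exception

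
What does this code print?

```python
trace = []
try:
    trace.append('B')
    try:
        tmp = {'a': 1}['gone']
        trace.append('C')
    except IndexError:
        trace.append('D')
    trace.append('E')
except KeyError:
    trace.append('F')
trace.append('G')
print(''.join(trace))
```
BFG

Inner handler doesn't match, propagates to outer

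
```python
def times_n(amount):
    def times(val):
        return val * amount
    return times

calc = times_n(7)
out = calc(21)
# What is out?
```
147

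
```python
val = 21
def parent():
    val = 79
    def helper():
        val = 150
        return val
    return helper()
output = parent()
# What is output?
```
150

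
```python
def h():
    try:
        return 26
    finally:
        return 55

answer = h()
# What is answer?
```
55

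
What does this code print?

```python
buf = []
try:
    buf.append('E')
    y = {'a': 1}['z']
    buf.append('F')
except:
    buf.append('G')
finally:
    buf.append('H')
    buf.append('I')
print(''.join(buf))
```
EGHI

Code before exception runs, then except, then all of finally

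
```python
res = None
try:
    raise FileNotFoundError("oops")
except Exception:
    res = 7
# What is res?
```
7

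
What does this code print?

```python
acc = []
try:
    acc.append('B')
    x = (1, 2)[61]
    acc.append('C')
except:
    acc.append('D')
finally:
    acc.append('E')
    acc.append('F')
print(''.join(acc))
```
BDEF

Code before exception runs, then except, then all of finally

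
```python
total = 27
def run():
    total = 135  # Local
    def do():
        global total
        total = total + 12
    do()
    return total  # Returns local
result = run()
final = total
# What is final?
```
39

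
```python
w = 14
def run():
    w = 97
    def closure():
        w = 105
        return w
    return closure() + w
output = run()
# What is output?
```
202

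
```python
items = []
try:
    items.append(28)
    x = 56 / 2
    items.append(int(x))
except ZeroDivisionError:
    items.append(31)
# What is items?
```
[28, 28]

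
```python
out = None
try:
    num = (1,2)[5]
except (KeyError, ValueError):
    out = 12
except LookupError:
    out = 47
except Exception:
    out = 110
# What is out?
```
47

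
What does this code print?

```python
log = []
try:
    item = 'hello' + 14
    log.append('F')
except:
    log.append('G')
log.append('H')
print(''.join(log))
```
GH

Exception raised in try, caught by bare except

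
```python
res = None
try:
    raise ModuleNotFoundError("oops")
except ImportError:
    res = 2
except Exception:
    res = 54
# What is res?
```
2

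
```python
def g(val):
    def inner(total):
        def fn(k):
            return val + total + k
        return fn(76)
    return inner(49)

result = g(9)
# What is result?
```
134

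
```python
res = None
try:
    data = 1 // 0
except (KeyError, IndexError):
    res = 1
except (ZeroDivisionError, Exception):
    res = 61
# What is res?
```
61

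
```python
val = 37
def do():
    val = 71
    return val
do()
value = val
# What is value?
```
37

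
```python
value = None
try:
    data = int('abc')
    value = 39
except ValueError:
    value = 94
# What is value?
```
94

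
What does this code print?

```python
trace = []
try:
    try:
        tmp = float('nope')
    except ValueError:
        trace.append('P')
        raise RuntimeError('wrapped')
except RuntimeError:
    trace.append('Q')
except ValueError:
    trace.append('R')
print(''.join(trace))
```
PQ

New RuntimeError raised, caught by outer RuntimeError handler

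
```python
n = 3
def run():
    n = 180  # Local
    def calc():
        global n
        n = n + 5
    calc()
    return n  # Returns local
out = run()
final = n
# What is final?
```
8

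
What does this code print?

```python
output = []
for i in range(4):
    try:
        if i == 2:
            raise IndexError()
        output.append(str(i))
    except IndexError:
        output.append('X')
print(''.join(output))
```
01X3

Exception on i=2 caught, loop continues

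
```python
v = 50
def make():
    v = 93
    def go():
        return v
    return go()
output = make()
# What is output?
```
93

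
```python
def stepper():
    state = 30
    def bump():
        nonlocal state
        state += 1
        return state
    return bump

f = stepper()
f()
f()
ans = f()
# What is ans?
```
33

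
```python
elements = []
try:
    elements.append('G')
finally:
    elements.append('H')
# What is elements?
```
['G', 'H']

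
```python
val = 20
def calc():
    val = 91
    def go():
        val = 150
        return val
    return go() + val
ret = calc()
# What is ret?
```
241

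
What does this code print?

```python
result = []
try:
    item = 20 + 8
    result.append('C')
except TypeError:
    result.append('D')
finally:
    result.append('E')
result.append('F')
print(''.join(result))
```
CEF

finally runs after normal execution too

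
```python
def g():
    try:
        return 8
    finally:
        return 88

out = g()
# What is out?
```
88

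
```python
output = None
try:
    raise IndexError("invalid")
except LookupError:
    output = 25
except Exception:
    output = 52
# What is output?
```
25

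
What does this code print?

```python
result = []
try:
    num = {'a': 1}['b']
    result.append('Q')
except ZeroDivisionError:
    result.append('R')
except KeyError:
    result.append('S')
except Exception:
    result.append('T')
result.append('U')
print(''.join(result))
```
SU

KeyError matches before generic Exception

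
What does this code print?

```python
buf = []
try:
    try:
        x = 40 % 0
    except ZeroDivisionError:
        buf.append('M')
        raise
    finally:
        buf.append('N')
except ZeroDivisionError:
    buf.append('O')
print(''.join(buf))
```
MNO

finally runs before re-raised exception propagates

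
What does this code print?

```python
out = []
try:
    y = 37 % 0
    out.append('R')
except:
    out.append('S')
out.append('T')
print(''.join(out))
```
ST

Exception raised in try, caught by bare except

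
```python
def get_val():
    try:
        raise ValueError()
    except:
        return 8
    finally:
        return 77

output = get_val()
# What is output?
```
77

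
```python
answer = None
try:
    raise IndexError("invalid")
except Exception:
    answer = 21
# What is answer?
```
21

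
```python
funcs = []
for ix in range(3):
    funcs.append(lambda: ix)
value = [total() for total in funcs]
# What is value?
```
[2, 2, 2]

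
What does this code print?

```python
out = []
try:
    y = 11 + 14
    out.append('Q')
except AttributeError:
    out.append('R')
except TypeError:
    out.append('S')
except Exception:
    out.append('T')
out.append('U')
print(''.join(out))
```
QU

No exception, try block completes normally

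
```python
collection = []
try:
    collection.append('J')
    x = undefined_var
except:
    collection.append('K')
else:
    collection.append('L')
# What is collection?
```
['J', 'K']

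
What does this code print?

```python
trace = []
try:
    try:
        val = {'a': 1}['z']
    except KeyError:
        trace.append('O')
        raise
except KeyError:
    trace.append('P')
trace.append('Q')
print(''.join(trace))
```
OPQ

raise without argument re-raises current exception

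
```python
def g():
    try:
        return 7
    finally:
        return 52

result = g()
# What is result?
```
52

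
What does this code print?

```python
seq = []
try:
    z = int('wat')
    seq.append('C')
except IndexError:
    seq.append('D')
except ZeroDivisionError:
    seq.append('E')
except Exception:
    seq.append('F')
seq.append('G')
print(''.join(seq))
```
FG

ValueError not specifically caught, falls to Exception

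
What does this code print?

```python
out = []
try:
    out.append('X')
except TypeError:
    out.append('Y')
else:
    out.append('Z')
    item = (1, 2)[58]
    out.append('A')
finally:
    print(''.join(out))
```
XZ

Try succeeds, else appends 'Z', IndexError in else is uncaught, finally prints before exception propagates ('A' never appended)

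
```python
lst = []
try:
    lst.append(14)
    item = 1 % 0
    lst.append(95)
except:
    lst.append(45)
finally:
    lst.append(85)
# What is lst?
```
[14, 45, 85]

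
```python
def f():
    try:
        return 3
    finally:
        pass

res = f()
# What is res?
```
3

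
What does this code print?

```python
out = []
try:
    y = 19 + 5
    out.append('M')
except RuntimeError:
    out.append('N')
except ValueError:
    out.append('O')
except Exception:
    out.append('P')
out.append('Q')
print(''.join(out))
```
MQ

No exception, try block completes normally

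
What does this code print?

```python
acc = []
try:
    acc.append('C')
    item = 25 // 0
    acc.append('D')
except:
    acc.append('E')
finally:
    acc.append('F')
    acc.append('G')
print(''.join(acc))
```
CEFG

Code before exception runs, then except, then all of finally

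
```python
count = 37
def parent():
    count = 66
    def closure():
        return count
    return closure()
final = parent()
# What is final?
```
66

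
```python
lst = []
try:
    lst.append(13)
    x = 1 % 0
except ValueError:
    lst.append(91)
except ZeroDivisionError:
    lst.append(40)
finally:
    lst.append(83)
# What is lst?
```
[13, 40, 83]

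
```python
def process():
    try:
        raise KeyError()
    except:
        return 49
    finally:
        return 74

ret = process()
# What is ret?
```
74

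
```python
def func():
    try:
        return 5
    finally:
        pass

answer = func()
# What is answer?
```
5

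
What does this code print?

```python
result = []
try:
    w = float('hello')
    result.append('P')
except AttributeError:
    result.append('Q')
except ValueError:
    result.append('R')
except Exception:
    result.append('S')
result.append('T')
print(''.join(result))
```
RT

ValueError matches before generic Exception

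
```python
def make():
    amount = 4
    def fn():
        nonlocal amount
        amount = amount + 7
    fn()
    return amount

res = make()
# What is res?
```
11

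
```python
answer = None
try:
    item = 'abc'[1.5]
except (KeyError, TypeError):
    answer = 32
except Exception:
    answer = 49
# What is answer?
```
32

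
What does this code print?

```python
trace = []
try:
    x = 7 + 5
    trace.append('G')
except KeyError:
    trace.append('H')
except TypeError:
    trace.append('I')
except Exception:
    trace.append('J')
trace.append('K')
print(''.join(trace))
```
GK

No exception, try block completes normally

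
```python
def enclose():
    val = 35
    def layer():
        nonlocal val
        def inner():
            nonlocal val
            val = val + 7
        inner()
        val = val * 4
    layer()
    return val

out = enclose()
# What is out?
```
168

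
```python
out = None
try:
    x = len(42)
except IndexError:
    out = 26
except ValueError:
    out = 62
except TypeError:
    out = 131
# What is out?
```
131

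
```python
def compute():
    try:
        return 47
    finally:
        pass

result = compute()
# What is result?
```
47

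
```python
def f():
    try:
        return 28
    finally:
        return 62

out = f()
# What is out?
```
62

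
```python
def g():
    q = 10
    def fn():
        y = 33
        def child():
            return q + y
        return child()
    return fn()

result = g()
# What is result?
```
43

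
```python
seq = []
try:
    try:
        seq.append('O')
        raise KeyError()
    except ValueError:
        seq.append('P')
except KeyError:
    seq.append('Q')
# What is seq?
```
['O', 'Q']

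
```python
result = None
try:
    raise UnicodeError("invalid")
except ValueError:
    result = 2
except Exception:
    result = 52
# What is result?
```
2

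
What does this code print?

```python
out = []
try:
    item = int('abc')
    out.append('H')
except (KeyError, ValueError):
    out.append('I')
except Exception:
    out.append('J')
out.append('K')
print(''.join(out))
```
IK

ValueError matches tuple containing it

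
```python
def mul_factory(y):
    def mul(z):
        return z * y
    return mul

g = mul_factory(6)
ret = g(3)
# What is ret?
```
18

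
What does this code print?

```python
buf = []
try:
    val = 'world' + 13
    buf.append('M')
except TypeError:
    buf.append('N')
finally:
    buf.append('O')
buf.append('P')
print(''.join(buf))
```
NOP

finally always runs, even after exception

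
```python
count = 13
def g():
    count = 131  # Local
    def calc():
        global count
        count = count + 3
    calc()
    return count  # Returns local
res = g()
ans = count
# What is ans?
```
16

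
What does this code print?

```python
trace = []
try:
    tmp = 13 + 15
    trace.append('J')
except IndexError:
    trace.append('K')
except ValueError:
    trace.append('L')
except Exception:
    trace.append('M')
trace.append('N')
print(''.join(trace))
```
JN

No exception, try block completes normally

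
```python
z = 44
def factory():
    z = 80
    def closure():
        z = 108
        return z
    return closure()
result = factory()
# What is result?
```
108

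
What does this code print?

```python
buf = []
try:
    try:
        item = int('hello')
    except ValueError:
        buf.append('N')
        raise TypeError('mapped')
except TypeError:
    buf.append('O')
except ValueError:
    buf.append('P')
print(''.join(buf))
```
NO

New TypeError raised, caught by outer TypeError handler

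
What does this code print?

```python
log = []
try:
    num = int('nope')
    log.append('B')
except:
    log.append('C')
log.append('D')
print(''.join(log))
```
CD

Exception raised in try, caught by bare except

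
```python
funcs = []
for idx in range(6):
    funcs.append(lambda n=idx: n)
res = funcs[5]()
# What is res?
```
5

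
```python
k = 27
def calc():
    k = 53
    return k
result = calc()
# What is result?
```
53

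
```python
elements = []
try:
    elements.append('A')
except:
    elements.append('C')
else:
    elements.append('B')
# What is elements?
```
['A', 'B']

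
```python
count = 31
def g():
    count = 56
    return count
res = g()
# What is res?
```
56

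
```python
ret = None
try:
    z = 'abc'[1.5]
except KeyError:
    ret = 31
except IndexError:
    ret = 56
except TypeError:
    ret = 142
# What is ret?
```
142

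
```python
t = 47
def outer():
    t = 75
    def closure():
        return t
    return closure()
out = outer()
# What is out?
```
75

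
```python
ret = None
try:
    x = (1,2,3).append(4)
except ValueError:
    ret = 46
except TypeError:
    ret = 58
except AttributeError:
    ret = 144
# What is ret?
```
144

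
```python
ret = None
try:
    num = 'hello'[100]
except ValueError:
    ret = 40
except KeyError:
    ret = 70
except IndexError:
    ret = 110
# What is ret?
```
110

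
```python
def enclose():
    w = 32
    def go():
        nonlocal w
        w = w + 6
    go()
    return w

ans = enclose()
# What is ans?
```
38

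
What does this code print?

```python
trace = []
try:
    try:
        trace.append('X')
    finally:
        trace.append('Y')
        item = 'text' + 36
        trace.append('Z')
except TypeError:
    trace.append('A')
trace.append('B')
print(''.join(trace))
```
XYAB

Exception in inner finally caught by outer except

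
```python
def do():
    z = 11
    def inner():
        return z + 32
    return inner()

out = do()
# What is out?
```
43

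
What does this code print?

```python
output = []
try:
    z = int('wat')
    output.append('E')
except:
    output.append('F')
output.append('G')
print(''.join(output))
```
FG

Exception raised in try, caught by bare except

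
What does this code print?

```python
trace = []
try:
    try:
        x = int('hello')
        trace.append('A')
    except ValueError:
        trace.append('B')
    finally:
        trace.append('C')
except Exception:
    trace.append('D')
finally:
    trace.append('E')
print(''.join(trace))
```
BCE

Both finally blocks run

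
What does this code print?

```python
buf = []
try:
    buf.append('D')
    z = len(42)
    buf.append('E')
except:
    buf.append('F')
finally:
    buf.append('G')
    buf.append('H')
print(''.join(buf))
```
DFGH

Code before exception runs, then except, then all of finally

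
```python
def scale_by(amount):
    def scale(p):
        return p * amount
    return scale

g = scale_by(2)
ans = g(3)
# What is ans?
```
6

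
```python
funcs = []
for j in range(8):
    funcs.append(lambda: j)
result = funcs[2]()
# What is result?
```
7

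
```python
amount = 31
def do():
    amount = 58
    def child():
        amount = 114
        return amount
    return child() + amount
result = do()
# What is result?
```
172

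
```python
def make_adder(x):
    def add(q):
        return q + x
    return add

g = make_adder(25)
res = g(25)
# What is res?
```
50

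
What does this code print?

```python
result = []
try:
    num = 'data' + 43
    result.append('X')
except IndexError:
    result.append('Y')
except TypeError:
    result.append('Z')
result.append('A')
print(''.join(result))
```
ZA

TypeError is caught by its specific handler, not IndexError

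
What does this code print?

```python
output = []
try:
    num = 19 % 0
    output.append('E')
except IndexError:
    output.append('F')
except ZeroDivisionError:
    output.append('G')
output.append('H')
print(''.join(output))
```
GH

ZeroDivisionError is caught by its specific handler, not IndexError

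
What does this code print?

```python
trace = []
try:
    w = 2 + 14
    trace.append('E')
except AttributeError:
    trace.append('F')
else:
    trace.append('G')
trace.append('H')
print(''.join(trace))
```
EGH

else block runs when no exception occurs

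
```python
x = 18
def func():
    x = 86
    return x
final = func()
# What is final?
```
86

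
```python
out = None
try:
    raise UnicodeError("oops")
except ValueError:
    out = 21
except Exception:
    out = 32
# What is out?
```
21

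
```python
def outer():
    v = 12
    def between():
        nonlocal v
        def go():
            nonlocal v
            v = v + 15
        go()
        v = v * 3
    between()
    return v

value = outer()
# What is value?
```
81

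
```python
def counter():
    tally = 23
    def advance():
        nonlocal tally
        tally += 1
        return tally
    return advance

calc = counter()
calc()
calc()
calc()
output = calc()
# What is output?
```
27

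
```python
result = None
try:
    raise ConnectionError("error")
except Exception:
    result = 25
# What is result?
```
25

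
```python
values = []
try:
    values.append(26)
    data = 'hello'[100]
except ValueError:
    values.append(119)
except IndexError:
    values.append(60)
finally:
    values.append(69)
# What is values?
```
[26, 60, 69]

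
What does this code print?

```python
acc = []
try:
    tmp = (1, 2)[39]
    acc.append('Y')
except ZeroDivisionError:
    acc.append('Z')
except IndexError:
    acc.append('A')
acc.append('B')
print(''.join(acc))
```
AB

IndexError is caught by its specific handler, not ZeroDivisionError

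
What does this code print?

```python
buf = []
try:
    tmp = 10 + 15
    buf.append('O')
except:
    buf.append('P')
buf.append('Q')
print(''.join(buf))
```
OQ

No exception, try block completes normally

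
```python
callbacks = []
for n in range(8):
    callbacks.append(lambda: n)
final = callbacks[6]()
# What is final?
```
7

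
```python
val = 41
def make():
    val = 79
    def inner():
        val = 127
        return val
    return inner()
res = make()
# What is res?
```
127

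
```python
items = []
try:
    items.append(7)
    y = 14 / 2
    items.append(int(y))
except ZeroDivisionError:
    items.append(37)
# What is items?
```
[7, 7]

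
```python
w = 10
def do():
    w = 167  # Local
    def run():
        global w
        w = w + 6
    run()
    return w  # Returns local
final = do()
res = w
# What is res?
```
16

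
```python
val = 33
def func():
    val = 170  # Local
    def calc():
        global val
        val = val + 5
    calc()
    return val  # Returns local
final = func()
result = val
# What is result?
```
38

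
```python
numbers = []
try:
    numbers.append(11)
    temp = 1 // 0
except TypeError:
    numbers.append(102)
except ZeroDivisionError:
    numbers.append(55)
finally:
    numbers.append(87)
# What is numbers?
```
[11, 55, 87]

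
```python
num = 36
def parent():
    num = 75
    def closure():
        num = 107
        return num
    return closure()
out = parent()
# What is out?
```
107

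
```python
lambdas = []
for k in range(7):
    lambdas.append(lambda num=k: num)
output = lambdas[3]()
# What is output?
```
3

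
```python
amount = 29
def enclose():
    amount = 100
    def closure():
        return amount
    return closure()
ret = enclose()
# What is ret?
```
100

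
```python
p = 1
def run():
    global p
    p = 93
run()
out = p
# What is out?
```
93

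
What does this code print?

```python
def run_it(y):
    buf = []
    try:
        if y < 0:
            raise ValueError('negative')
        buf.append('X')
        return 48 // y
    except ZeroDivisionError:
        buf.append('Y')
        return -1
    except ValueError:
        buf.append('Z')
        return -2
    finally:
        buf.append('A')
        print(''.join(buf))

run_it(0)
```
XYA

y=0 causes ZeroDivisionError, caught, finally prints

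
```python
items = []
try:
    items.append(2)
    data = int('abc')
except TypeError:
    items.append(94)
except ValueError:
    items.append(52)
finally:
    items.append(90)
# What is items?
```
[2, 52, 90]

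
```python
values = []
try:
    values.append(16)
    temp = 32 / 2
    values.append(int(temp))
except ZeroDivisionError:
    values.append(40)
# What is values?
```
[16, 16]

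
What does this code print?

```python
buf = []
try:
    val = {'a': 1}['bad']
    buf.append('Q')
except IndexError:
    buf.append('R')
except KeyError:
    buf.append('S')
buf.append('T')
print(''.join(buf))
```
ST

KeyError is caught by its specific handler, not IndexError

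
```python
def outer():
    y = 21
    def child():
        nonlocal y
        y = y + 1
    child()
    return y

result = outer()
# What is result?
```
22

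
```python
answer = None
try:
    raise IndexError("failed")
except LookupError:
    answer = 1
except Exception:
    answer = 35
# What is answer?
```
1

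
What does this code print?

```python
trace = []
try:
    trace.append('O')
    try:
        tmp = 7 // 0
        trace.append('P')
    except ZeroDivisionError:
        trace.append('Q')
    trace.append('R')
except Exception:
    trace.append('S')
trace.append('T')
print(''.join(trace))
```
OQRT

Inner exception caught by inner handler, outer continues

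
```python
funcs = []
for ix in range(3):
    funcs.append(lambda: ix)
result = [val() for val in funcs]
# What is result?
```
[2, 2, 2]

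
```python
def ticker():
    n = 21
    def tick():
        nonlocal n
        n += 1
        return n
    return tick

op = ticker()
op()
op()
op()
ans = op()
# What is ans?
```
25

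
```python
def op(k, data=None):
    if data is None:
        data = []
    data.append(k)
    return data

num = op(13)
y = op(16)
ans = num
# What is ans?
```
[13]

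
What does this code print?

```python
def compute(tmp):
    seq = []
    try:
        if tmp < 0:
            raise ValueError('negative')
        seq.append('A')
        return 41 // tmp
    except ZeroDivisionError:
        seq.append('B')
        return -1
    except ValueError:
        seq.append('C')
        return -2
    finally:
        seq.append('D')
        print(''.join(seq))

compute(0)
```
ABD

tmp=0 causes ZeroDivisionError, caught, finally prints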